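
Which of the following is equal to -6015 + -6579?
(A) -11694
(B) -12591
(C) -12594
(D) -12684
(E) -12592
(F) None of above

-6015 + -6579 = -12594
C) -12594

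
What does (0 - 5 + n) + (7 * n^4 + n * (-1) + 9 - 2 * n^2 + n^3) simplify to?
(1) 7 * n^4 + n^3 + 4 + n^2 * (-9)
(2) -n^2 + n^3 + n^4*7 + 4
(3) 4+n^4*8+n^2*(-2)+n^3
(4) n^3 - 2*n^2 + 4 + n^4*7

Adding the polynomials and combining like terms:
(0 - 5 + n) + (7*n^4 + n*(-1) + 9 - 2*n^2 + n^3)
= n^3 - 2*n^2 + 4 + n^4*7
4) n^3 - 2*n^2 + 4 + n^4*7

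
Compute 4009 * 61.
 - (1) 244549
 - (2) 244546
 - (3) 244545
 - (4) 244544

4009 * 61 = 244549
1) 244549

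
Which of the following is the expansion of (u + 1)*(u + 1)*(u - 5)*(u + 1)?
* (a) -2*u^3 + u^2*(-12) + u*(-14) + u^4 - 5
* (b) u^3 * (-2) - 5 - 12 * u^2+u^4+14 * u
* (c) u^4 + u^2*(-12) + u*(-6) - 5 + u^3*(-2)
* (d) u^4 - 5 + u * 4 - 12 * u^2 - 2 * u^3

Expanding (u + 1)*(u + 1)*(u - 5)*(u + 1):
= -2*u^3 + u^2*(-12) + u*(-14) + u^4 - 5
a) -2*u^3 + u^2*(-12) + u*(-14) + u^4 - 5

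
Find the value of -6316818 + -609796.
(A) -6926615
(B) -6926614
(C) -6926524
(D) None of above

-6316818 + -609796 = -6926614
B) -6926614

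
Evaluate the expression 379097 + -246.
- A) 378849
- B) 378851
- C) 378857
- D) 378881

379097 + -246 = 378851
B) 378851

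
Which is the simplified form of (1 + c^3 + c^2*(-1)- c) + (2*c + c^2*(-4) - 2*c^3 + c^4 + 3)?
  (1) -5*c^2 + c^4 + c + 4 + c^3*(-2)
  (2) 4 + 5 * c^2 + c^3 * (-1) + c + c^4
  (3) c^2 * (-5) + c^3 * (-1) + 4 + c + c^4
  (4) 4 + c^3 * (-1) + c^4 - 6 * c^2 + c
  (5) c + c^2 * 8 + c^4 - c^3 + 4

Adding the polynomials and combining like terms:
(1 + c^3 + c^2*(-1) - c) + (2*c + c^2*(-4) - 2*c^3 + c^4 + 3)
= c^2 * (-5) + c^3 * (-1) + 4 + c + c^4
3) c^2 * (-5) + c^3 * (-1) + 4 + c + c^4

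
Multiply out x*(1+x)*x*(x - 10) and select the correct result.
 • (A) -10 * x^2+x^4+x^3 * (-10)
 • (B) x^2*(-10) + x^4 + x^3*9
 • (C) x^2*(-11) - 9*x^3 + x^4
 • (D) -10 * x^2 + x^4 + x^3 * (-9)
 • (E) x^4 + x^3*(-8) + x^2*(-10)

Expanding x*(1+x)*x*(x - 10):
= -10 * x^2 + x^4 + x^3 * (-9)
D) -10 * x^2 + x^4 + x^3 * (-9)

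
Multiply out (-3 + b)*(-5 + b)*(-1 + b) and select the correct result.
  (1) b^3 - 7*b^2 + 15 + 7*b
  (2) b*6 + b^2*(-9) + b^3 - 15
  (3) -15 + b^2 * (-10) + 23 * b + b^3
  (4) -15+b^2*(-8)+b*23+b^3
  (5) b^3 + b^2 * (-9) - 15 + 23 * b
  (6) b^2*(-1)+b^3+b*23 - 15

Expanding (-3 + b)*(-5 + b)*(-1 + b):
= b^3 + b^2 * (-9) - 15 + 23 * b
5) b^3 + b^2 * (-9) - 15 + 23 * b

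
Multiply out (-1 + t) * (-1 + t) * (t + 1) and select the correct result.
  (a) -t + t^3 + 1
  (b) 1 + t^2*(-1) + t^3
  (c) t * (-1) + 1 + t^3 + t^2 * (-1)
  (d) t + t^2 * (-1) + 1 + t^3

Expanding (-1 + t) * (-1 + t) * (t + 1):
= t * (-1) + 1 + t^3 + t^2 * (-1)
c) t * (-1) + 1 + t^3 + t^2 * (-1)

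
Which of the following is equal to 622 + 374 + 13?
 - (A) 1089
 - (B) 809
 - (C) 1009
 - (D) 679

First: 622 + 374 = 996
Then: 996 + 13 = 1009
C) 1009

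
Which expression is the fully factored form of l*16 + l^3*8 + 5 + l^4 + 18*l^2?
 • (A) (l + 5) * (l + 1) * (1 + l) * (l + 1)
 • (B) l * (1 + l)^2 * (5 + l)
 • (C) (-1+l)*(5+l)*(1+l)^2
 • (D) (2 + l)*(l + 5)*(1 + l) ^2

We need to factor l*16 + l^3*8 + 5 + l^4 + 18*l^2.
The factored form is (l + 5) * (l + 1) * (1 + l) * (l + 1).
A) (l + 5) * (l + 1) * (1 + l) * (l + 1)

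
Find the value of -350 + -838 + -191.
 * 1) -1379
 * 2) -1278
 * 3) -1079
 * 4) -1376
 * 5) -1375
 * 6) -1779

First: -350 + -838 = -1188
Then: -1188 + -191 = -1379
1) -1379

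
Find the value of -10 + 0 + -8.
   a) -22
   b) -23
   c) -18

First: -10 + 0 = -10
Then: -10 + -8 = -18
c) -18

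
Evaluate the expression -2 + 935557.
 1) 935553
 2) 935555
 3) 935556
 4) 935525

-2 + 935557 = 935555
2) 935555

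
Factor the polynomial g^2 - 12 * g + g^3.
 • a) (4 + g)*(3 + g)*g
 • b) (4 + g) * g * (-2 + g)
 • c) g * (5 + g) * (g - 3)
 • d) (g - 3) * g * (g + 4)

We need to factor g^2 - 12 * g + g^3.
The factored form is (g - 3) * g * (g + 4).
d) (g - 3) * g * (g + 4)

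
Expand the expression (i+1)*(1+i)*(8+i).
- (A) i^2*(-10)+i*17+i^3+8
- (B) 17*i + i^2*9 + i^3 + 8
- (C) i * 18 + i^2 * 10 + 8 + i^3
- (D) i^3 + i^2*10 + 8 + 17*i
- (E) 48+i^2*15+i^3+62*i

Expanding (i+1)*(1+i)*(8+i):
= i^3 + i^2*10 + 8 + 17*i
D) i^3 + i^2*10 + 8 + 17*i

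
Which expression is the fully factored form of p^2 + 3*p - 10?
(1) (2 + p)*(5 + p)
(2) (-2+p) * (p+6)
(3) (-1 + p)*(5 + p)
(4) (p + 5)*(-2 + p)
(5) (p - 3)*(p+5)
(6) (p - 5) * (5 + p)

We need to factor p^2 + 3*p - 10.
The factored form is (p + 5)*(-2 + p).
4) (p + 5)*(-2 + p)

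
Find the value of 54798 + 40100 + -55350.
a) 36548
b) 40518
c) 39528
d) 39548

First: 54798 + 40100 = 94898
Then: 94898 + -55350 = 39548
d) 39548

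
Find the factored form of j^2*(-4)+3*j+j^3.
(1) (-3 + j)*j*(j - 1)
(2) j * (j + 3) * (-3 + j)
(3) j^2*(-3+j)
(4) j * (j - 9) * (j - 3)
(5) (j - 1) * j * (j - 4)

We need to factor j^2*(-4)+3*j+j^3.
The factored form is (-3 + j)*j*(j - 1).
1) (-3 + j)*j*(j - 1)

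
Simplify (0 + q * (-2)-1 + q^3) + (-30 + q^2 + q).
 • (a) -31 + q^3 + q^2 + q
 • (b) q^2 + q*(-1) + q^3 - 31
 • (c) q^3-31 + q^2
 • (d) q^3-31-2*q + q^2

Adding the polynomials and combining like terms:
(0 + q*(-2) - 1 + q^3) + (-30 + q^2 + q)
= q^2 + q*(-1) + q^3 - 31
b) q^2 + q*(-1) + q^3 - 31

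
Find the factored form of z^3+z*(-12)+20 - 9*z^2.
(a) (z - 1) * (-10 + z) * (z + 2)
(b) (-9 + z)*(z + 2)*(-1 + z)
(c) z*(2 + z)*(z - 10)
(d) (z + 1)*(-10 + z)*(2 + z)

We need to factor z^3+z*(-12)+20 - 9*z^2.
The factored form is (z - 1) * (-10 + z) * (z + 2).
a) (z - 1) * (-10 + z) * (z + 2)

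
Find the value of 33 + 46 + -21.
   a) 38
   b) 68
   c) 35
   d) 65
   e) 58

First: 33 + 46 = 79
Then: 79 + -21 = 58
e) 58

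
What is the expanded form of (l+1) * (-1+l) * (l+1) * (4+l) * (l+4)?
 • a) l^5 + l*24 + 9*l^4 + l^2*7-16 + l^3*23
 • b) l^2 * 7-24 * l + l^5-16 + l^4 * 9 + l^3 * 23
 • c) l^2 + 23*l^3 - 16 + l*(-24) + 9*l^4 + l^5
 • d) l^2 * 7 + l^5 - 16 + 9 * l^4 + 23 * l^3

Expanding (l+1) * (-1+l) * (l+1) * (4+l) * (l+4):
= l^2 * 7-24 * l + l^5-16 + l^4 * 9 + l^3 * 23
b) l^2 * 7-24 * l + l^5-16 + l^4 * 9 + l^3 * 23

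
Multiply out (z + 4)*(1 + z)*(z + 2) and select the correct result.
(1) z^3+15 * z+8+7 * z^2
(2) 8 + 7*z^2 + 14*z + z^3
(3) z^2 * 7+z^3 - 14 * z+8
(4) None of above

Expanding (z + 4)*(1 + z)*(z + 2):
= 8 + 7*z^2 + 14*z + z^3
2) 8 + 7*z^2 + 14*z + z^3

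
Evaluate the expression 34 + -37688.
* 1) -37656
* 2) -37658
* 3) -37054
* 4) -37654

34 + -37688 = -37654
4) -37654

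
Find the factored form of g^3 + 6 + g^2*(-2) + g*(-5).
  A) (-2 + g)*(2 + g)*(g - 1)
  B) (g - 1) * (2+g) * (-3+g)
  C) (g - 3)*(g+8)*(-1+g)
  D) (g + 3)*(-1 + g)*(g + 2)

We need to factor g^3 + 6 + g^2*(-2) + g*(-5).
The factored form is (g - 1) * (2+g) * (-3+g).
B) (g - 1) * (2+g) * (-3+g)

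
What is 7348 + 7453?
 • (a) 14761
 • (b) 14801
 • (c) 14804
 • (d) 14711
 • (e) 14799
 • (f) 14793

7348 + 7453 = 14801
b) 14801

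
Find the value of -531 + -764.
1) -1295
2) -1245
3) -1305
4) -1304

-531 + -764 = -1295
1) -1295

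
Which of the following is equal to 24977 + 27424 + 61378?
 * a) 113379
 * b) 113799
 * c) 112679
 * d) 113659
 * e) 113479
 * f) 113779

First: 24977 + 27424 = 52401
Then: 52401 + 61378 = 113779
f) 113779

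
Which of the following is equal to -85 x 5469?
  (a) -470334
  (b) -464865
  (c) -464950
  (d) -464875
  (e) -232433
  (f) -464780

-85 * 5469 = -464865
b) -464865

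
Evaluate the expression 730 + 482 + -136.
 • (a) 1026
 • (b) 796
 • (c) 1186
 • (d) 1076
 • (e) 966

First: 730 + 482 = 1212
Then: 1212 + -136 = 1076
d) 1076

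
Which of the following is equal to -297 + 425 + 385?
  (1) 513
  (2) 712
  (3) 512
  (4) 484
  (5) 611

First: -297 + 425 = 128
Then: 128 + 385 = 513
1) 513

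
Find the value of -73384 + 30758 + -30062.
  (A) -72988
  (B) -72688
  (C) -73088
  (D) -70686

First: -73384 + 30758 = -42626
Then: -42626 + -30062 = -72688
B) -72688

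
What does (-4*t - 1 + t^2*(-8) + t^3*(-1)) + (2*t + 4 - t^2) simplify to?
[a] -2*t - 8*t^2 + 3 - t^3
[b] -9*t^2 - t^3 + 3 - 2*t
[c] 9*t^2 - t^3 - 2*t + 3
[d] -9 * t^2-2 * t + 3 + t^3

Adding the polynomials and combining like terms:
(-4*t - 1 + t^2*(-8) + t^3*(-1)) + (2*t + 4 - t^2)
= -9*t^2 - t^3 + 3 - 2*t
b) -9*t^2 - t^3 + 3 - 2*t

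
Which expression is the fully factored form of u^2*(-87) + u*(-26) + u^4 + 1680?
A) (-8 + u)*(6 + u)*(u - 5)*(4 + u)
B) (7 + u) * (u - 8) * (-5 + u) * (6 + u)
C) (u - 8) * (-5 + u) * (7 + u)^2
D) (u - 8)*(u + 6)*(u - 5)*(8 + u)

We need to factor u^2*(-87) + u*(-26) + u^4 + 1680.
The factored form is (7 + u) * (u - 8) * (-5 + u) * (6 + u).
B) (7 + u) * (u - 8) * (-5 + u) * (6 + u)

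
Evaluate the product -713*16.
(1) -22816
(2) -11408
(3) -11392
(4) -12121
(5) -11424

-713 * 16 = -11408
2) -11408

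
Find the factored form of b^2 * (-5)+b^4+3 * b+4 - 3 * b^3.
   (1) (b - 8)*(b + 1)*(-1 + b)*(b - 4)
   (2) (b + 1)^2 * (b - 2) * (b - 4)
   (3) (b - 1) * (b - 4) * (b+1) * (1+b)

We need to factor b^2 * (-5)+b^4+3 * b+4 - 3 * b^3.
The factored form is (b - 1) * (b - 4) * (b+1) * (1+b).
3) (b - 1) * (b - 4) * (b+1) * (1+b)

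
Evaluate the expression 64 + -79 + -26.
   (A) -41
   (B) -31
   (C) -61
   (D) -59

First: 64 + -79 = -15
Then: -15 + -26 = -41
A) -41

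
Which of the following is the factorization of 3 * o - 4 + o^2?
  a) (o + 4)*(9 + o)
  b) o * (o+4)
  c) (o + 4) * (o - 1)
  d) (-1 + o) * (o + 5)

We need to factor 3 * o - 4 + o^2.
The factored form is (o + 4) * (o - 1).
c) (o + 4) * (o - 1)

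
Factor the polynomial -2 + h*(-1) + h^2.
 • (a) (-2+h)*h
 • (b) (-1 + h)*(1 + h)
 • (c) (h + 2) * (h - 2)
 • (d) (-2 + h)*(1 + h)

We need to factor -2 + h*(-1) + h^2.
The factored form is (-2 + h)*(1 + h).
d) (-2 + h)*(1 + h)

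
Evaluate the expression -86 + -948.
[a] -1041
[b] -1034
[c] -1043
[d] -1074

-86 + -948 = -1034
b) -1034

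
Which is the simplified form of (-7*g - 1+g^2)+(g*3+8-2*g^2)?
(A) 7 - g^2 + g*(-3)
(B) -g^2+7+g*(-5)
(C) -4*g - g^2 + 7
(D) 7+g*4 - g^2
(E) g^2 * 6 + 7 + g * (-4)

Adding the polynomials and combining like terms:
(-7*g - 1 + g^2) + (g*3 + 8 - 2*g^2)
= -4*g - g^2 + 7
C) -4*g - g^2 + 7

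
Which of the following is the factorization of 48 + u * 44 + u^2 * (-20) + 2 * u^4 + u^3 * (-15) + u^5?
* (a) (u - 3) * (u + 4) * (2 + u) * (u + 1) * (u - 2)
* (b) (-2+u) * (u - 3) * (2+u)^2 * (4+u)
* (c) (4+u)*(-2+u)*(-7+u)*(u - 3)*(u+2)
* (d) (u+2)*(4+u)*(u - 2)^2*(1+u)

We need to factor 48 + u * 44 + u^2 * (-20) + 2 * u^4 + u^3 * (-15) + u^5.
The factored form is (u - 3) * (u + 4) * (2 + u) * (u + 1) * (u - 2).
a) (u - 3) * (u + 4) * (2 + u) * (u + 1) * (u - 2)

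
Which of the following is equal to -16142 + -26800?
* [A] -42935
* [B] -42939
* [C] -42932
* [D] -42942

-16142 + -26800 = -42942
D) -42942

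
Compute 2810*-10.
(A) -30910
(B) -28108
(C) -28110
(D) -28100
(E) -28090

2810 * -10 = -28100
D) -28100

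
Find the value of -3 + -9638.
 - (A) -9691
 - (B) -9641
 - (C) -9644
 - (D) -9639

-3 + -9638 = -9641
B) -9641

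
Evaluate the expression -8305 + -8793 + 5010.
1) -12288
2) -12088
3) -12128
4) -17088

First: -8305 + -8793 = -17098
Then: -17098 + 5010 = -12088
2) -12088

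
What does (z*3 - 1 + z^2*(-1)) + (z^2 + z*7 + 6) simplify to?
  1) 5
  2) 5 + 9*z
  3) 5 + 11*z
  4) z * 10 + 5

Adding the polynomials and combining like terms:
(z*3 - 1 + z^2*(-1)) + (z^2 + z*7 + 6)
= z * 10 + 5
4) z * 10 + 5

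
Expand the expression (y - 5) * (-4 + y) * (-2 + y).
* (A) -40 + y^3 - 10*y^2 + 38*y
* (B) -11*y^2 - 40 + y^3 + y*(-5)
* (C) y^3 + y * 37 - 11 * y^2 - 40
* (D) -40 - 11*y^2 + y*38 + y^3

Expanding (y - 5) * (-4 + y) * (-2 + y):
= -40 - 11*y^2 + y*38 + y^3
D) -40 - 11*y^2 + y*38 + y^3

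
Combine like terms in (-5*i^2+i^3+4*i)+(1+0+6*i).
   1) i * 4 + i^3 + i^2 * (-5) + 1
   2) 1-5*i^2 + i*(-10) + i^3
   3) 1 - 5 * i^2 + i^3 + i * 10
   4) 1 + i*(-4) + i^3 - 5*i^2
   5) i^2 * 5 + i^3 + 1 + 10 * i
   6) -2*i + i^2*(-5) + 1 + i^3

Adding the polynomials and combining like terms:
(-5*i^2 + i^3 + 4*i) + (1 + 0 + 6*i)
= 1 - 5 * i^2 + i^3 + i * 10
3) 1 - 5 * i^2 + i^3 + i * 10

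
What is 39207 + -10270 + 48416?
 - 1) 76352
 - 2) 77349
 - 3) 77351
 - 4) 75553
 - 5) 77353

First: 39207 + -10270 = 28937
Then: 28937 + 48416 = 77353
5) 77353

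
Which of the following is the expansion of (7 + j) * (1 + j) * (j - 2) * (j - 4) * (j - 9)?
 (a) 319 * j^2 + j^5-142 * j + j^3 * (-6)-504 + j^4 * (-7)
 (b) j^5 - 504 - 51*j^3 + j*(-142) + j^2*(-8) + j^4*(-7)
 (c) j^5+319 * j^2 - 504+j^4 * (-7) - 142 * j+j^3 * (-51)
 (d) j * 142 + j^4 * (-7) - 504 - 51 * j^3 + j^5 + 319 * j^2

Expanding (7 + j) * (1 + j) * (j - 2) * (j - 4) * (j - 9):
= j^5+319 * j^2 - 504+j^4 * (-7) - 142 * j+j^3 * (-51)
c) j^5+319 * j^2 - 504+j^4 * (-7) - 142 * j+j^3 * (-51)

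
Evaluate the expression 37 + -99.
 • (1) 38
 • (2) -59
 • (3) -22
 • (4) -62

37 + -99 = -62
4) -62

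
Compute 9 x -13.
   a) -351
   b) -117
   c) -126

9 * -13 = -117
b) -117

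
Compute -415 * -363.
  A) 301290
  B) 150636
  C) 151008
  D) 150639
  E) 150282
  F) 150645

-415 * -363 = 150645
F) 150645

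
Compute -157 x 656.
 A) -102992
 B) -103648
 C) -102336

-157 * 656 = -102992
A) -102992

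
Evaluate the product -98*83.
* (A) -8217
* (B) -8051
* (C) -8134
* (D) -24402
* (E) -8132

-98 * 83 = -8134
C) -8134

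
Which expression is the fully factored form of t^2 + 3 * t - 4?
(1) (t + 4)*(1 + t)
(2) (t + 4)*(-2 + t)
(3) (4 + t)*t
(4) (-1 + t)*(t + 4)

We need to factor t^2 + 3 * t - 4.
The factored form is (-1 + t)*(t + 4).
4) (-1 + t)*(t + 4)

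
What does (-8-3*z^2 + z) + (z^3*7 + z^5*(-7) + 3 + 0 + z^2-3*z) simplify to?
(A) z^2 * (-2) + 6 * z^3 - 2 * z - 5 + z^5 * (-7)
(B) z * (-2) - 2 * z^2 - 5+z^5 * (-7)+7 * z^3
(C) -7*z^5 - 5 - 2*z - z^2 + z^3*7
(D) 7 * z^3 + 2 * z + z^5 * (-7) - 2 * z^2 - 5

Adding the polynomials and combining like terms:
(-8 - 3*z^2 + z) + (z^3*7 + z^5*(-7) + 3 + 0 + z^2 - 3*z)
= z * (-2) - 2 * z^2 - 5+z^5 * (-7)+7 * z^3
B) z * (-2) - 2 * z^2 - 5+z^5 * (-7)+7 * z^3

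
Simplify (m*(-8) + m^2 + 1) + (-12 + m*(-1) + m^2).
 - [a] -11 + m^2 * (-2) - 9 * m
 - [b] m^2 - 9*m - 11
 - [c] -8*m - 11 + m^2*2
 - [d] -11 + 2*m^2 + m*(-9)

Adding the polynomials and combining like terms:
(m*(-8) + m^2 + 1) + (-12 + m*(-1) + m^2)
= -11 + 2*m^2 + m*(-9)
d) -11 + 2*m^2 + m*(-9)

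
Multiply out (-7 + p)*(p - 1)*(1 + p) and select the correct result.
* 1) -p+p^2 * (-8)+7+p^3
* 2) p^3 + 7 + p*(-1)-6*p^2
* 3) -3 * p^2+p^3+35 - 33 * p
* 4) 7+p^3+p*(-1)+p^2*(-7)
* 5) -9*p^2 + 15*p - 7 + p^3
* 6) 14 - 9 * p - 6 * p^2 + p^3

Expanding (-7 + p)*(p - 1)*(1 + p):
= 7+p^3+p*(-1)+p^2*(-7)
4) 7+p^3+p*(-1)+p^2*(-7)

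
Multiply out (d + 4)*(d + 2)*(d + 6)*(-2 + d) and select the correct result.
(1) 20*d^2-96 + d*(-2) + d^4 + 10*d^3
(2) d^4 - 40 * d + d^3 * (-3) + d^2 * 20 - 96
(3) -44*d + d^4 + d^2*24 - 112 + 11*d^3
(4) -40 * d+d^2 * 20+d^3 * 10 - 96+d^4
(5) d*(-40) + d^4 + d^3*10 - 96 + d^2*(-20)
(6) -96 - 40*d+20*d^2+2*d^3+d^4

Expanding (d + 4)*(d + 2)*(d + 6)*(-2 + d):
= -40 * d+d^2 * 20+d^3 * 10 - 96+d^4
4) -40 * d+d^2 * 20+d^3 * 10 - 96+d^4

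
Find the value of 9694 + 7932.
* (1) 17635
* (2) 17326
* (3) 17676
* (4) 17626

9694 + 7932 = 17626
4) 17626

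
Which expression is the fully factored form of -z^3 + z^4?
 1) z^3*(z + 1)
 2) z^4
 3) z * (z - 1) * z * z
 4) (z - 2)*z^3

We need to factor -z^3 + z^4.
The factored form is z * (z - 1) * z * z.
3) z * (z - 1) * z * z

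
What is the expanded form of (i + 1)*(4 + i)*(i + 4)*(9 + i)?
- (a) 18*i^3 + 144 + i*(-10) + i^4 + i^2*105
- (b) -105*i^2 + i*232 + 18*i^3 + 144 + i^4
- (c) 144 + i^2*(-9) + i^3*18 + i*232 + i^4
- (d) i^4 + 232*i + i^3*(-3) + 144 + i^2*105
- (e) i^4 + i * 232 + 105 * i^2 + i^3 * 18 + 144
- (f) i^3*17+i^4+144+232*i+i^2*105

Expanding (i + 1)*(4 + i)*(i + 4)*(9 + i):
= i^4 + i * 232 + 105 * i^2 + i^3 * 18 + 144
e) i^4 + i * 232 + 105 * i^2 + i^3 * 18 + 144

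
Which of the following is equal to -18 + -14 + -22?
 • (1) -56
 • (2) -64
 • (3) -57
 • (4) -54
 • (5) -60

First: -18 + -14 = -32
Then: -32 + -22 = -54
4) -54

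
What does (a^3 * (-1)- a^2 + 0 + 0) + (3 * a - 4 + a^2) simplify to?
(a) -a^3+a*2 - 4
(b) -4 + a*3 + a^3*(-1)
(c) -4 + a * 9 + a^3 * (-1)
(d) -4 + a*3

Adding the polynomials and combining like terms:
(a^3*(-1) - a^2 + 0 + 0) + (3*a - 4 + a^2)
= -4 + a*3 + a^3*(-1)
b) -4 + a*3 + a^3*(-1)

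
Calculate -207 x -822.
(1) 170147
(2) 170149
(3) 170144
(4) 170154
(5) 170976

-207 * -822 = 170154
4) 170154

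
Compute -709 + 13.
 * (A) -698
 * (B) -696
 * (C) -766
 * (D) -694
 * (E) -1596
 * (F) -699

-709 + 13 = -696
B) -696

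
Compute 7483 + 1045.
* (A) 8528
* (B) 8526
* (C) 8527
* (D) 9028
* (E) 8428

7483 + 1045 = 8528
A) 8528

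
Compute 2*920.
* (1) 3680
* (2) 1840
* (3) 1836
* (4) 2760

2 * 920 = 1840
2) 1840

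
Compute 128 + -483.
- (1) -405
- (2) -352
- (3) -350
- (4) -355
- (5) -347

128 + -483 = -355
4) -355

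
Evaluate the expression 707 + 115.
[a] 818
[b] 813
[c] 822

707 + 115 = 822
c) 822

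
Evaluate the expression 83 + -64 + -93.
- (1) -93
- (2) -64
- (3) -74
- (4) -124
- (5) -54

First: 83 + -64 = 19
Then: 19 + -93 = -74
3) -74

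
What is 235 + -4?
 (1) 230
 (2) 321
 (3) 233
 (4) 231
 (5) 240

235 + -4 = 231
4) 231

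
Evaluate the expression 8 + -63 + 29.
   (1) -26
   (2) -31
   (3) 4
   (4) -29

First: 8 + -63 = -55
Then: -55 + 29 = -26
1) -26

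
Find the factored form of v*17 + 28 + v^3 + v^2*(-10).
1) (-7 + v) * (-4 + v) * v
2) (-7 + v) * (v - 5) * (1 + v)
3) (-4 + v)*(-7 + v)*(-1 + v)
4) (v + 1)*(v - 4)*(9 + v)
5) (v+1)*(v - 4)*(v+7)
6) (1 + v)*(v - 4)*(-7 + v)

We need to factor v*17 + 28 + v^3 + v^2*(-10).
The factored form is (1 + v)*(v - 4)*(-7 + v).
6) (1 + v)*(v - 4)*(-7 + v)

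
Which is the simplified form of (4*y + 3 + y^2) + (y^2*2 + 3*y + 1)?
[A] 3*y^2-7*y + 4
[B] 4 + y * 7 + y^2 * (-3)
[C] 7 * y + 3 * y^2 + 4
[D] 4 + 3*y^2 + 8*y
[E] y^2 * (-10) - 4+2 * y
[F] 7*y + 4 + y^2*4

Adding the polynomials and combining like terms:
(4*y + 3 + y^2) + (y^2*2 + 3*y + 1)
= 7 * y + 3 * y^2 + 4
C) 7 * y + 3 * y^2 + 4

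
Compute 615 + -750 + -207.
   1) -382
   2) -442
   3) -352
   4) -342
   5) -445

First: 615 + -750 = -135
Then: -135 + -207 = -342
4) -342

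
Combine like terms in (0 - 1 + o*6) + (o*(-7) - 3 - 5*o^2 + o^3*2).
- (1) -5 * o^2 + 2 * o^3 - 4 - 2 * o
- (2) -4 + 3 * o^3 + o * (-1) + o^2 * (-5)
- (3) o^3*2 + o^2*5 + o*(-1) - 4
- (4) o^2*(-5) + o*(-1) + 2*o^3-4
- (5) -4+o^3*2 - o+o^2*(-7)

Adding the polynomials and combining like terms:
(0 - 1 + o*6) + (o*(-7) - 3 - 5*o^2 + o^3*2)
= o^2*(-5) + o*(-1) + 2*o^3-4
4) o^2*(-5) + o*(-1) + 2*o^3-4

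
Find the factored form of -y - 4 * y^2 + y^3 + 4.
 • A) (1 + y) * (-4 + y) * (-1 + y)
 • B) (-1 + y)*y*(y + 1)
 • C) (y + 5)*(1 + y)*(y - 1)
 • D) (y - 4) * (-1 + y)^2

We need to factor -y - 4 * y^2 + y^3 + 4.
The factored form is (1 + y) * (-4 + y) * (-1 + y).
A) (1 + y) * (-4 + y) * (-1 + y)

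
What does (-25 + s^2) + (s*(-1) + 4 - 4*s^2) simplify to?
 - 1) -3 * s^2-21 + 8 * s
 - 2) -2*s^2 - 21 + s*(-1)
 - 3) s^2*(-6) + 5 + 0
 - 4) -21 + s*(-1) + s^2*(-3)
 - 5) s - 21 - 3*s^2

Adding the polynomials and combining like terms:
(-25 + s^2) + (s*(-1) + 4 - 4*s^2)
= -21 + s*(-1) + s^2*(-3)
4) -21 + s*(-1) + s^2*(-3)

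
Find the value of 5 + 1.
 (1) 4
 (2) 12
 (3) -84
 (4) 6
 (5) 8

5 + 1 = 6
4) 6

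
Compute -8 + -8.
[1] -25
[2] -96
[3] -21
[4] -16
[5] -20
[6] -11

-8 + -8 = -16
4) -16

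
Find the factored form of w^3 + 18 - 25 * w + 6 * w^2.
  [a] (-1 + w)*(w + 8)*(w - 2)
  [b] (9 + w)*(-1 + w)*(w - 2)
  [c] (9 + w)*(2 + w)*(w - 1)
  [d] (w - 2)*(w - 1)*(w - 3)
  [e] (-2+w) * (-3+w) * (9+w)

We need to factor w^3 + 18 - 25 * w + 6 * w^2.
The factored form is (9 + w)*(-1 + w)*(w - 2).
b) (9 + w)*(-1 + w)*(w - 2)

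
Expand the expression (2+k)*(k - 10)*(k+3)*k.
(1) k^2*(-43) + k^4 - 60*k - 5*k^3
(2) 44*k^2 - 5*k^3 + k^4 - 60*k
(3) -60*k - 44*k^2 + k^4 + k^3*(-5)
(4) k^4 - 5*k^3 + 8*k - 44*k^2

Expanding (2+k)*(k - 10)*(k+3)*k:
= -60*k - 44*k^2 + k^4 + k^3*(-5)
3) -60*k - 44*k^2 + k^4 + k^3*(-5)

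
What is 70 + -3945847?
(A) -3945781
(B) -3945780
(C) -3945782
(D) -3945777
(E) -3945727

70 + -3945847 = -3945777
D) -3945777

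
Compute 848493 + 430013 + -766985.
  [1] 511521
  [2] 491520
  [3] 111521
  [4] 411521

First: 848493 + 430013 = 1278506
Then: 1278506 + -766985 = 511521
1) 511521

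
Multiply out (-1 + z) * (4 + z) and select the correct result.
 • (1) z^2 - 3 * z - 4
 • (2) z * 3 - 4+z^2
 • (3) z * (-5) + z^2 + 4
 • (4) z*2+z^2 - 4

Expanding (-1 + z) * (4 + z):
= z * 3 - 4+z^2
2) z * 3 - 4+z^2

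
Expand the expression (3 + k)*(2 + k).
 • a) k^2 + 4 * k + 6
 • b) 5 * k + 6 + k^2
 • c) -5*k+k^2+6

Expanding (3 + k)*(2 + k):
= 5 * k + 6 + k^2
b) 5 * k + 6 + k^2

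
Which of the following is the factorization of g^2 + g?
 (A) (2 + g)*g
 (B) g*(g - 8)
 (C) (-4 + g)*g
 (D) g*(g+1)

We need to factor g^2 + g.
The factored form is g*(g+1).
D) g*(g+1)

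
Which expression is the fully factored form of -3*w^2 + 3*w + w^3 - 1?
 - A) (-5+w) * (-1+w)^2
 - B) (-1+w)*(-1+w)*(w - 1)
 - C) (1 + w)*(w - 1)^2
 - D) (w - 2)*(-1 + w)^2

We need to factor -3*w^2 + 3*w + w^3 - 1.
The factored form is (-1+w)*(-1+w)*(w - 1).
B) (-1+w)*(-1+w)*(w - 1)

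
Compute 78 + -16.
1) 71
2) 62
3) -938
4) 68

78 + -16 = 62
2) 62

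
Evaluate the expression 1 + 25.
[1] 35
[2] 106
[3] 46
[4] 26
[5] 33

1 + 25 = 26
4) 26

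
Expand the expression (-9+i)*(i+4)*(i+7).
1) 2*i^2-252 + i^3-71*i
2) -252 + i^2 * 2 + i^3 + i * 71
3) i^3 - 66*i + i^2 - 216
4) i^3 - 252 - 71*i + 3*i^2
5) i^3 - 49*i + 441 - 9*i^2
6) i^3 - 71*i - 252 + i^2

Expanding (-9+i)*(i+4)*(i+7):
= 2*i^2-252 + i^3-71*i
1) 2*i^2-252 + i^3-71*i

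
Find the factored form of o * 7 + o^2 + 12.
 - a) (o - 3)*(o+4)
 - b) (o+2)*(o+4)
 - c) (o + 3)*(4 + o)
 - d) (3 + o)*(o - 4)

We need to factor o * 7 + o^2 + 12.
The factored form is (o + 3)*(4 + o).
c) (o + 3)*(4 + o)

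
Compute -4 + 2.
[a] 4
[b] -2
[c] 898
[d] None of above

-4 + 2 = -2
b) -2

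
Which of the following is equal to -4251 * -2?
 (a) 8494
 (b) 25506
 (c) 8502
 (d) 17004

-4251 * -2 = 8502
c) 8502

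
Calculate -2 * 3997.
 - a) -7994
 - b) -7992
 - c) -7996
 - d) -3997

-2 * 3997 = -7994
a) -7994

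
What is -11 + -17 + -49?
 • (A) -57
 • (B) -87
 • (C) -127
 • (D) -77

First: -11 + -17 = -28
Then: -28 + -49 = -77
D) -77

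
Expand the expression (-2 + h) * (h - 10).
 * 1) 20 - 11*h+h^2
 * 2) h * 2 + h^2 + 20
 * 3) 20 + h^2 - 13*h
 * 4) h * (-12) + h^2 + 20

Expanding (-2 + h) * (h - 10):
= h * (-12) + h^2 + 20
4) h * (-12) + h^2 + 20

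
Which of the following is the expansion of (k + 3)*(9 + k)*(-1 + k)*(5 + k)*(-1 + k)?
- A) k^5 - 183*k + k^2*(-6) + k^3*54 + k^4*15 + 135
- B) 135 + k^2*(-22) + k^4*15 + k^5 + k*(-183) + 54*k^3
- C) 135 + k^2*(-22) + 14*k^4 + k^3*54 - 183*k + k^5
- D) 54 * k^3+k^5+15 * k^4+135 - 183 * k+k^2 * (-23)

Expanding (k + 3)*(9 + k)*(-1 + k)*(5 + k)*(-1 + k):
= 135 + k^2*(-22) + k^4*15 + k^5 + k*(-183) + 54*k^3
B) 135 + k^2*(-22) + k^4*15 + k^5 + k*(-183) + 54*k^3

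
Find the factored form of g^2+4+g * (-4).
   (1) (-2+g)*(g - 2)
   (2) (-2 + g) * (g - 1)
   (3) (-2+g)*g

We need to factor g^2+4+g * (-4).
The factored form is (-2+g)*(g - 2).
1) (-2+g)*(g - 2)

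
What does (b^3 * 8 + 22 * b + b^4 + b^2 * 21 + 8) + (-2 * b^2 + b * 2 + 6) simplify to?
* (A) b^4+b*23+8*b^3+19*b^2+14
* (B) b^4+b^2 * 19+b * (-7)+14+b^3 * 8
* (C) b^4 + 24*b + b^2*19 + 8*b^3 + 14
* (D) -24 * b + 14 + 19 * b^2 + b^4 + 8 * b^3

Adding the polynomials and combining like terms:
(b^3*8 + 22*b + b^4 + b^2*21 + 8) + (-2*b^2 + b*2 + 6)
= b^4 + 24*b + b^2*19 + 8*b^3 + 14
C) b^4 + 24*b + b^2*19 + 8*b^3 + 14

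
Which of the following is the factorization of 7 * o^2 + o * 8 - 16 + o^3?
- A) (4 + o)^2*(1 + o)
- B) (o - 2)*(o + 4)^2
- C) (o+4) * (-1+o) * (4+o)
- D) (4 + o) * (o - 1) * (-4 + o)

We need to factor 7 * o^2 + o * 8 - 16 + o^3.
The factored form is (o+4) * (-1+o) * (4+o).
C) (o+4) * (-1+o) * (4+o)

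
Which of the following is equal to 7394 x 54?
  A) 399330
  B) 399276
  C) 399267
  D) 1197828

7394 * 54 = 399276
B) 399276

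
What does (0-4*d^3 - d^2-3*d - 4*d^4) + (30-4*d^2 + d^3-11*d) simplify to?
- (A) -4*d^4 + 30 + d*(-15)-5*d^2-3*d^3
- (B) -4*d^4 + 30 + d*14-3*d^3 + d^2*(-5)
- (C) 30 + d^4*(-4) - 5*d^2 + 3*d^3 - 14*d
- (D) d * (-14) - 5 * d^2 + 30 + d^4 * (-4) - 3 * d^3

Adding the polynomials and combining like terms:
(0 - 4*d^3 - d^2 - 3*d - 4*d^4) + (30 - 4*d^2 + d^3 - 11*d)
= d * (-14) - 5 * d^2 + 30 + d^4 * (-4) - 3 * d^3
D) d * (-14) - 5 * d^2 + 30 + d^4 * (-4) - 3 * d^3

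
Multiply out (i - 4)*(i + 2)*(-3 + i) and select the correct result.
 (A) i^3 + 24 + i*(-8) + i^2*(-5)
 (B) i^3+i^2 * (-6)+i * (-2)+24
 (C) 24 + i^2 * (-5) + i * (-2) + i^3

Expanding (i - 4)*(i + 2)*(-3 + i):
= 24 + i^2 * (-5) + i * (-2) + i^3
C) 24 + i^2 * (-5) + i * (-2) + i^3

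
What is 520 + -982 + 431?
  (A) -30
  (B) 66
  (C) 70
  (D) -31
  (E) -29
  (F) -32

First: 520 + -982 = -462
Then: -462 + 431 = -31
D) -31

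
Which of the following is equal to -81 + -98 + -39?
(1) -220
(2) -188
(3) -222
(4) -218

First: -81 + -98 = -179
Then: -179 + -39 = -218
4) -218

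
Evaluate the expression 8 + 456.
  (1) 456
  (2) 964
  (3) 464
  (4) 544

8 + 456 = 464
3) 464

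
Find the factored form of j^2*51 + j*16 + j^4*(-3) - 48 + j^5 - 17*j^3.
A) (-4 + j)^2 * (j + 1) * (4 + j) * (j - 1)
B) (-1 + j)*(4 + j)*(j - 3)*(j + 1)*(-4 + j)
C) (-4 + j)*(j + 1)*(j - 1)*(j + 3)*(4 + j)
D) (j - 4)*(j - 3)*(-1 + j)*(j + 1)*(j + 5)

We need to factor j^2*51 + j*16 + j^4*(-3) - 48 + j^5 - 17*j^3.
The factored form is (-1 + j)*(4 + j)*(j - 3)*(j + 1)*(-4 + j).
B) (-1 + j)*(4 + j)*(j - 3)*(j + 1)*(-4 + j)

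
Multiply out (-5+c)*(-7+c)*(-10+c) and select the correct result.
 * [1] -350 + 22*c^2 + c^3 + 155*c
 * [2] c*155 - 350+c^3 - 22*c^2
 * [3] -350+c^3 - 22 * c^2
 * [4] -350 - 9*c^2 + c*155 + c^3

Expanding (-5+c)*(-7+c)*(-10+c):
= c*155 - 350+c^3 - 22*c^2
2) c*155 - 350+c^3 - 22*c^2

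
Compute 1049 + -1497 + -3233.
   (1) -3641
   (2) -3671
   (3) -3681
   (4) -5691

First: 1049 + -1497 = -448
Then: -448 + -3233 = -3681
3) -3681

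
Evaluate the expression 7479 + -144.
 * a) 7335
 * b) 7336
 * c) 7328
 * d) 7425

7479 + -144 = 7335
a) 7335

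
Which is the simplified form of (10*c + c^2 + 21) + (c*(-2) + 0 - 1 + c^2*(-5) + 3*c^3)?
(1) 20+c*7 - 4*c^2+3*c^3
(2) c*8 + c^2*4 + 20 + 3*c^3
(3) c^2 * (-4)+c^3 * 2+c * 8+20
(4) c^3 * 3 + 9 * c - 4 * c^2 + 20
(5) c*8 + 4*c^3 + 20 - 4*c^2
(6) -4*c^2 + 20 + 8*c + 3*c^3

Adding the polynomials and combining like terms:
(10*c + c^2 + 21) + (c*(-2) + 0 - 1 + c^2*(-5) + 3*c^3)
= -4*c^2 + 20 + 8*c + 3*c^3
6) -4*c^2 + 20 + 8*c + 3*c^3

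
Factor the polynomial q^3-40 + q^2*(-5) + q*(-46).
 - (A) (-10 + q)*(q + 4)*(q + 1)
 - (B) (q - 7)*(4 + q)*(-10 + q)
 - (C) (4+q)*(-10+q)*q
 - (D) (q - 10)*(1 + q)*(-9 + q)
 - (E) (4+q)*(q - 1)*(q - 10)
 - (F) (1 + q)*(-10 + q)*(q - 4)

We need to factor q^3-40 + q^2*(-5) + q*(-46).
The factored form is (-10 + q)*(q + 4)*(q + 1).
A) (-10 + q)*(q + 4)*(q + 1)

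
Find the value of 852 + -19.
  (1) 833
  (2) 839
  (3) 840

852 + -19 = 833
1) 833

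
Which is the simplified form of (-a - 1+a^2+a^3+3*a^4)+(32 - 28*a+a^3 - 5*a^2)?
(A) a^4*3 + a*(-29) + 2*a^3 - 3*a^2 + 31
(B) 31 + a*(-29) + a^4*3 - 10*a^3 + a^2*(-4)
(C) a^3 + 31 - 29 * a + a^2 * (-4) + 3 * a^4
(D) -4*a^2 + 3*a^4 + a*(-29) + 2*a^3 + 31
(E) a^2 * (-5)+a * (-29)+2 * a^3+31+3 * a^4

Adding the polynomials and combining like terms:
(-a - 1 + a^2 + a^3 + 3*a^4) + (32 - 28*a + a^3 - 5*a^2)
= -4*a^2 + 3*a^4 + a*(-29) + 2*a^3 + 31
D) -4*a^2 + 3*a^4 + a*(-29) + 2*a^3 + 31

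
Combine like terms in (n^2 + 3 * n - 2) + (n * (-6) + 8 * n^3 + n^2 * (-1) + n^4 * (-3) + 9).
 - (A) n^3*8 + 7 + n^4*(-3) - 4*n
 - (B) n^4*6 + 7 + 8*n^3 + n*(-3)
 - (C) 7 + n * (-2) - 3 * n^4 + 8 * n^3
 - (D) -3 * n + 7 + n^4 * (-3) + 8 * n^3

Adding the polynomials and combining like terms:
(n^2 + 3*n - 2) + (n*(-6) + 8*n^3 + n^2*(-1) + n^4*(-3) + 9)
= -3 * n + 7 + n^4 * (-3) + 8 * n^3
D) -3 * n + 7 + n^4 * (-3) + 8 * n^3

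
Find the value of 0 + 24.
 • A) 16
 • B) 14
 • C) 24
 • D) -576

0 + 24 = 24
C) 24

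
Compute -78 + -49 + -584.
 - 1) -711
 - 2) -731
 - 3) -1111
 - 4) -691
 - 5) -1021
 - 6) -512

First: -78 + -49 = -127
Then: -127 + -584 = -711
1) -711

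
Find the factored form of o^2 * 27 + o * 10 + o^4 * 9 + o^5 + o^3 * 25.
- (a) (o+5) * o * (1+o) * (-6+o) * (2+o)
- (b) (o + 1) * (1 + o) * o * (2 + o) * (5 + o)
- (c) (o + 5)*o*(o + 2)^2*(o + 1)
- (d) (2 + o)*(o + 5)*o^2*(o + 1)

We need to factor o^2 * 27 + o * 10 + o^4 * 9 + o^5 + o^3 * 25.
The factored form is (o + 1) * (1 + o) * o * (2 + o) * (5 + o).
b) (o + 1) * (1 + o) * o * (2 + o) * (5 + o)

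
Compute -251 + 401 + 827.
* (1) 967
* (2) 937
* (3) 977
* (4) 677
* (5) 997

First: -251 + 401 = 150
Then: 150 + 827 = 977
3) 977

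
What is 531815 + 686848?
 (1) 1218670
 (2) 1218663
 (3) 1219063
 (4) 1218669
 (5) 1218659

531815 + 686848 = 1218663
2) 1218663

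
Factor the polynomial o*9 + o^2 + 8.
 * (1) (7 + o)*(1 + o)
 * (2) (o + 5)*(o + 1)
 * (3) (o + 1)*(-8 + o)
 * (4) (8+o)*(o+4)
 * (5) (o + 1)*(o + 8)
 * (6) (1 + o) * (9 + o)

We need to factor o*9 + o^2 + 8.
The factored form is (o + 1)*(o + 8).
5) (o + 1)*(o + 8)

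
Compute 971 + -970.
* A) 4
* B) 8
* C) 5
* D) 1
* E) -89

971 + -970 = 1
D) 1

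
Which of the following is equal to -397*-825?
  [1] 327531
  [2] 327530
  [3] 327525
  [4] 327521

-397 * -825 = 327525
3) 327525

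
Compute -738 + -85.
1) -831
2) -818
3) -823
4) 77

-738 + -85 = -823
3) -823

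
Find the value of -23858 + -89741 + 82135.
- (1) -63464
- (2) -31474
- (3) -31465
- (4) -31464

First: -23858 + -89741 = -113599
Then: -113599 + 82135 = -31464
4) -31464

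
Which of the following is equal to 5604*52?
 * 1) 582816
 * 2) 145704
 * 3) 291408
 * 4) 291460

5604 * 52 = 291408
3) 291408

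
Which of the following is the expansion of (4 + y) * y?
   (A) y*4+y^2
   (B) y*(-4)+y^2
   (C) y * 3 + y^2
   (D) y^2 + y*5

Expanding (4 + y) * y:
= y*4+y^2
A) y*4+y^2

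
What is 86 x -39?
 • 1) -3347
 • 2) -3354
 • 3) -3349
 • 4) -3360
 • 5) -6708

86 * -39 = -3354
2) -3354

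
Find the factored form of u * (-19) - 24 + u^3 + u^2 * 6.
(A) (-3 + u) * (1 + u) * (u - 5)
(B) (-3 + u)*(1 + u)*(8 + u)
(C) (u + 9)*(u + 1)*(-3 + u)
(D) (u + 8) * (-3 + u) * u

We need to factor u * (-19) - 24 + u^3 + u^2 * 6.
The factored form is (-3 + u)*(1 + u)*(8 + u).
B) (-3 + u)*(1 + u)*(8 + u)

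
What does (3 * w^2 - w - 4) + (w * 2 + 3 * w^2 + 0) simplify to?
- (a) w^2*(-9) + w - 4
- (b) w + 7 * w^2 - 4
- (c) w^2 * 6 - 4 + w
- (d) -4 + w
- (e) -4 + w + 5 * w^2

Adding the polynomials and combining like terms:
(3*w^2 - w - 4) + (w*2 + 3*w^2 + 0)
= w^2 * 6 - 4 + w
c) w^2 * 6 - 4 + w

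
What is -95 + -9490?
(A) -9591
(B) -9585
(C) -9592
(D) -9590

-95 + -9490 = -9585
B) -9585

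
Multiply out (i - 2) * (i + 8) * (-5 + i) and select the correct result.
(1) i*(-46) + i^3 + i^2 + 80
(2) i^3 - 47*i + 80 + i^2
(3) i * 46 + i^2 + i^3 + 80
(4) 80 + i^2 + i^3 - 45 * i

Expanding (i - 2) * (i + 8) * (-5 + i):
= i*(-46) + i^3 + i^2 + 80
1) i*(-46) + i^3 + i^2 + 80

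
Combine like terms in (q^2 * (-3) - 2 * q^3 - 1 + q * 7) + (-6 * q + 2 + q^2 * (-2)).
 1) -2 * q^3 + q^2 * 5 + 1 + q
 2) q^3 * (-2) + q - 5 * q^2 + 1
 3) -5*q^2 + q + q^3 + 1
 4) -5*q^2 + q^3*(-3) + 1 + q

Adding the polynomials and combining like terms:
(q^2*(-3) - 2*q^3 - 1 + q*7) + (-6*q + 2 + q^2*(-2))
= q^3 * (-2) + q - 5 * q^2 + 1
2) q^3 * (-2) + q - 5 * q^2 + 1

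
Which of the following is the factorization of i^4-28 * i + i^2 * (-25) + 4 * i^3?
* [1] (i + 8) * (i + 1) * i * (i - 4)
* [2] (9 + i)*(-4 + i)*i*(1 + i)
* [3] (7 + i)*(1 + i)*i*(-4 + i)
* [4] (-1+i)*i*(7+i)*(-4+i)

We need to factor i^4-28 * i + i^2 * (-25) + 4 * i^3.
The factored form is (7 + i)*(1 + i)*i*(-4 + i).
3) (7 + i)*(1 + i)*i*(-4 + i)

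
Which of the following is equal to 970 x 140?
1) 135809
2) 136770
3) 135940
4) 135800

970 * 140 = 135800
4) 135800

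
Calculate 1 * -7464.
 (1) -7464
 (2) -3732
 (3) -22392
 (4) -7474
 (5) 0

1 * -7464 = -7464
1) -7464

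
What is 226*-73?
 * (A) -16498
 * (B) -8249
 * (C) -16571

226 * -73 = -16498
A) -16498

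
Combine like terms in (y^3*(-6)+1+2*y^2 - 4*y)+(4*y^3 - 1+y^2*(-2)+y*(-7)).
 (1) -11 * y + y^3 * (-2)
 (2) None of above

Adding the polynomials and combining like terms:
(y^3*(-6) + 1 + 2*y^2 - 4*y) + (4*y^3 - 1 + y^2*(-2) + y*(-7))
= -11 * y + y^3 * (-2)
1) -11 * y + y^3 * (-2)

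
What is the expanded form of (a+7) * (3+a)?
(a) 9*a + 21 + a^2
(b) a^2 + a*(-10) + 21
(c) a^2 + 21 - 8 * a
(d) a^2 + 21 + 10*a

Expanding (a+7) * (3+a):
= a^2 + 21 + 10*a
d) a^2 + 21 + 10*a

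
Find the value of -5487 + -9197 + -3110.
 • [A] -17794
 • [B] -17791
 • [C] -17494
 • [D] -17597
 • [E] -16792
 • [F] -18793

First: -5487 + -9197 = -14684
Then: -14684 + -3110 = -17794
A) -17794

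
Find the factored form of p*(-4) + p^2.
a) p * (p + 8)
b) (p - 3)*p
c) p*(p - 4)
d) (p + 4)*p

We need to factor p*(-4) + p^2.
The factored form is p*(p - 4).
c) p*(p - 4)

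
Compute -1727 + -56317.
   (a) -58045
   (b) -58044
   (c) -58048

-1727 + -56317 = -58044
b) -58044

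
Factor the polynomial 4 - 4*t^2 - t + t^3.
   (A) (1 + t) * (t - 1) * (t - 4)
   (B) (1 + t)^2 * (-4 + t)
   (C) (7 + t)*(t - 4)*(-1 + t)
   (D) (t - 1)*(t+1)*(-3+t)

We need to factor 4 - 4*t^2 - t + t^3.
The factored form is (1 + t) * (t - 1) * (t - 4).
A) (1 + t) * (t - 1) * (t - 4)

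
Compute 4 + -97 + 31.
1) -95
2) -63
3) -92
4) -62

First: 4 + -97 = -93
Then: -93 + 31 = -62
4) -62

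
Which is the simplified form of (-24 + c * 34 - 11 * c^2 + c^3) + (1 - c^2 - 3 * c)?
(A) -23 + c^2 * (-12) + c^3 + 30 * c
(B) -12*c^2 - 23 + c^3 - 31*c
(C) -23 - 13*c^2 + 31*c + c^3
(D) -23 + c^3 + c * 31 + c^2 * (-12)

Adding the polynomials and combining like terms:
(-24 + c*34 - 11*c^2 + c^3) + (1 - c^2 - 3*c)
= -23 + c^3 + c * 31 + c^2 * (-12)
D) -23 + c^3 + c * 31 + c^2 * (-12)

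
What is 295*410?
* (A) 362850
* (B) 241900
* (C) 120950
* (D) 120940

295 * 410 = 120950
C) 120950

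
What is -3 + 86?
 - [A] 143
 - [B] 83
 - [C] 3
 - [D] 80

-3 + 86 = 83
B) 83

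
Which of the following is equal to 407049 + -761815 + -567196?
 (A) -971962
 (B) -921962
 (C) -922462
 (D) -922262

First: 407049 + -761815 = -354766
Then: -354766 + -567196 = -921962
B) -921962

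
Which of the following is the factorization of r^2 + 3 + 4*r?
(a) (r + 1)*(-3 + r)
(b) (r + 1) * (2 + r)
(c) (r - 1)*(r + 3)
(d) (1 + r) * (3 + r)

We need to factor r^2 + 3 + 4*r.
The factored form is (1 + r) * (3 + r).
d) (1 + r) * (3 + r)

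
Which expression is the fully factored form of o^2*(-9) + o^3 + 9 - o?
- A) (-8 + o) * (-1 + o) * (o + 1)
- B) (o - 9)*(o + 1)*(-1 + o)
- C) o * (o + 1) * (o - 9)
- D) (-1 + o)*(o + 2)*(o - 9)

We need to factor o^2*(-9) + o^3 + 9 - o.
The factored form is (o - 9)*(o + 1)*(-1 + o).
B) (o - 9)*(o + 1)*(-1 + o)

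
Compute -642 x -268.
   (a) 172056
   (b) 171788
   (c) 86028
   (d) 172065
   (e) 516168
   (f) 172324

-642 * -268 = 172056
a) 172056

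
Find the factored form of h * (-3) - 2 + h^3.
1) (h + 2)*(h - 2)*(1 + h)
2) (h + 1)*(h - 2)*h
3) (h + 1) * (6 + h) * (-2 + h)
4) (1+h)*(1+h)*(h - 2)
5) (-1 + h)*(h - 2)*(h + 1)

We need to factor h * (-3) - 2 + h^3.
The factored form is (1+h)*(1+h)*(h - 2).
4) (1+h)*(1+h)*(h - 2)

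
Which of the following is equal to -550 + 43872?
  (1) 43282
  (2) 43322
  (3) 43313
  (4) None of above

-550 + 43872 = 43322
2) 43322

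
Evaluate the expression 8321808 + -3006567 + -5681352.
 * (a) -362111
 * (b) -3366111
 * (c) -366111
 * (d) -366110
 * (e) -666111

First: 8321808 + -3006567 = 5315241
Then: 5315241 + -5681352 = -366111
c) -366111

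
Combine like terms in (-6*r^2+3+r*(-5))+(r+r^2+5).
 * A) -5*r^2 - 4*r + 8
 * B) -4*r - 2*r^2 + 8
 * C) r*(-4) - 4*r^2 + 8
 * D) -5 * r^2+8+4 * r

Adding the polynomials and combining like terms:
(-6*r^2 + 3 + r*(-5)) + (r + r^2 + 5)
= -5*r^2 - 4*r + 8
A) -5*r^2 - 4*r + 8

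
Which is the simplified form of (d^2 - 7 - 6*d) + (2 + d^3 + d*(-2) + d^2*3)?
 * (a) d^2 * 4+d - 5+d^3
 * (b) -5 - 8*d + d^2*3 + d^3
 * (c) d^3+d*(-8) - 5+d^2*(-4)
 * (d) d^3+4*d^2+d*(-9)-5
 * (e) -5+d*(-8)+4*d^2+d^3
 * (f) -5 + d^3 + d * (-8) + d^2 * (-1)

Adding the polynomials and combining like terms:
(d^2 - 7 - 6*d) + (2 + d^3 + d*(-2) + d^2*3)
= -5+d*(-8)+4*d^2+d^3
e) -5+d*(-8)+4*d^2+d^3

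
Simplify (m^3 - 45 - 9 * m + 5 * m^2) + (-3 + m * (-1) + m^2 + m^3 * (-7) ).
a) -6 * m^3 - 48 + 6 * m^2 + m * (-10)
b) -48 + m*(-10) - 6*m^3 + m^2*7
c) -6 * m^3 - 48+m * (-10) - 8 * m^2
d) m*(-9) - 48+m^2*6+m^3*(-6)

Adding the polynomials and combining like terms:
(m^3 - 45 - 9*m + 5*m^2) + (-3 + m*(-1) + m^2 + m^3*(-7))
= -6 * m^3 - 48 + 6 * m^2 + m * (-10)
a) -6 * m^3 - 48 + 6 * m^2 + m * (-10)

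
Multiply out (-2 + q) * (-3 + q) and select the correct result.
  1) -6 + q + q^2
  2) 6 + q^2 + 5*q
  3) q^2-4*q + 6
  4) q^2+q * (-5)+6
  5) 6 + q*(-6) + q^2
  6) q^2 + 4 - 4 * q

Expanding (-2 + q) * (-3 + q):
= q^2+q * (-5)+6
4) q^2+q * (-5)+6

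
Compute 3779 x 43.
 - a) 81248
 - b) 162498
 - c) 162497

3779 * 43 = 162497
c) 162497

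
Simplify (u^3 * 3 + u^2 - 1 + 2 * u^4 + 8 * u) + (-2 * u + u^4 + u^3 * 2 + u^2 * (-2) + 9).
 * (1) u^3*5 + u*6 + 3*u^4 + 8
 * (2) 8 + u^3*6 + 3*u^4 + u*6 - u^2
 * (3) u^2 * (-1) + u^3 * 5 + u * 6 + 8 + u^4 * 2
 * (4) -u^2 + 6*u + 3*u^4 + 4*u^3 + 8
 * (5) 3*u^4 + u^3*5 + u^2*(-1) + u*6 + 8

Adding the polynomials and combining like terms:
(u^3*3 + u^2 - 1 + 2*u^4 + 8*u) + (-2*u + u^4 + u^3*2 + u^2*(-2) + 9)
= 3*u^4 + u^3*5 + u^2*(-1) + u*6 + 8
5) 3*u^4 + u^3*5 + u^2*(-1) + u*6 + 8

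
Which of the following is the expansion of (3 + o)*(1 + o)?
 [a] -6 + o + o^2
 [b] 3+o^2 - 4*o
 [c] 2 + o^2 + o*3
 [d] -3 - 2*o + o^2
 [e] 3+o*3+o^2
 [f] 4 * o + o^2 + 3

Expanding (3 + o)*(1 + o):
= 4 * o + o^2 + 3
f) 4 * o + o^2 + 3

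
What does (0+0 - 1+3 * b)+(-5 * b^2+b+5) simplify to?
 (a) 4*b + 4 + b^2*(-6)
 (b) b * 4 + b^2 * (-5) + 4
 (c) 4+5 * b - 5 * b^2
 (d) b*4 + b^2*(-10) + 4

Adding the polynomials and combining like terms:
(0 + 0 - 1 + 3*b) + (-5*b^2 + b + 5)
= b * 4 + b^2 * (-5) + 4
b) b * 4 + b^2 * (-5) + 4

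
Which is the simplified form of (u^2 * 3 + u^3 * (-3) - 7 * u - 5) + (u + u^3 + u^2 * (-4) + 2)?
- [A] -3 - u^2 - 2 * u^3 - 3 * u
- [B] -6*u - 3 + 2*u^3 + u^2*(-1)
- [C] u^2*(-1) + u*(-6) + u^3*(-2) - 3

Adding the polynomials and combining like terms:
(u^2*3 + u^3*(-3) - 7*u - 5) + (u + u^3 + u^2*(-4) + 2)
= u^2*(-1) + u*(-6) + u^3*(-2) - 3
C) u^2*(-1) + u*(-6) + u^3*(-2) - 3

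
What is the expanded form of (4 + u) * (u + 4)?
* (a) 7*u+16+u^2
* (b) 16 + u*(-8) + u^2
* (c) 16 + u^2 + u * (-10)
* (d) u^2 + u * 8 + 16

Expanding (4 + u) * (u + 4):
= u^2 + u * 8 + 16
d) u^2 + u * 8 + 16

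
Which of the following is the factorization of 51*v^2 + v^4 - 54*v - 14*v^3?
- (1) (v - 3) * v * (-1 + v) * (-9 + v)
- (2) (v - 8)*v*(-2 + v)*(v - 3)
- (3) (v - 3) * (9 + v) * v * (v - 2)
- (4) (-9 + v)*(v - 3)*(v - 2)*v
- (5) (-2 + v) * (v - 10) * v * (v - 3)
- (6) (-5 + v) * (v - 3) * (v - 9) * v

We need to factor 51*v^2 + v^4 - 54*v - 14*v^3.
The factored form is (-9 + v)*(v - 3)*(v - 2)*v.
4) (-9 + v)*(v - 3)*(v - 2)*v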